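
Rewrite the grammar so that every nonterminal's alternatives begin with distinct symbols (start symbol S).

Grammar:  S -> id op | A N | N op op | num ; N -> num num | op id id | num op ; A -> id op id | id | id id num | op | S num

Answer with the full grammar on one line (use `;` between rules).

S -> id op | A N | N op op | num; N -> op id id | num N'; A -> op | S num | id A'; N' -> num | op; A' -> op id | ε | id num

N has alternatives sharing prefix 'num': factor to N → num N' with N' → num | op.
A has alternatives sharing prefix 'id': factor to A → id A' with A' → op id | ε | id num.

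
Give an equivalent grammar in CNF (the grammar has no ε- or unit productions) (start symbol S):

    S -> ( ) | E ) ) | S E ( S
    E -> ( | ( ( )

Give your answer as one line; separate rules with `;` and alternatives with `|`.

S -> X1 X2 | E Y1 | S Y2; E -> ( | X1 Y4; X1 -> (; X2 -> ); Y1 -> X2 X2; Y2 -> E Y3; Y3 -> X1 S; Y4 -> X1 X2

Introduce a nonterminal for each terminal appearing in a rule of length ≥ 2: X1 → (, X2 → ).
Binarize each right-hand side of length ≥ 3 by chaining fresh nonterminals (Y1, Y2, …): affected rules were S → E X2 X2; S → S E X1 S; E → X1 X1 X2.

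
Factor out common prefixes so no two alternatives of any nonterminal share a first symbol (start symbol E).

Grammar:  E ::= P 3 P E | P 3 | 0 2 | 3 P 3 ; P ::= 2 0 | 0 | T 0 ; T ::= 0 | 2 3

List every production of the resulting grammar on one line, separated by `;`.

E ::= 0 2 | 3 P 3 | P 3 E'; P ::= 2 0 | 0 | T 0; T ::= 0 | 2 3; E' ::= P E | eps

E has alternatives sharing prefix 'P 3': factor to E → P 3 E' with E' → P E | ε.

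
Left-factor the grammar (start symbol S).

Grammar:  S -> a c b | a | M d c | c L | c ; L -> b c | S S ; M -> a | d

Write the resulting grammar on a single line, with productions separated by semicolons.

S has alternatives sharing prefix 'a': factor to S → a S' with S' → c b | ε.
S has alternatives sharing prefix 'c': factor to S → c S'' with S'' → L | ε.

S -> M d c | a S' | c S''; L -> b c | S S; M -> a | d; S' -> c b | ε; S'' -> L | ε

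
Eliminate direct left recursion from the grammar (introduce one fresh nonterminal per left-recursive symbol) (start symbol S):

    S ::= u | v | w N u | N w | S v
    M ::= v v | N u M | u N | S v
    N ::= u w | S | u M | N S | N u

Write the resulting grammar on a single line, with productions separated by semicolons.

Left recursion appears on S, N.
For S: α = {v}, β = {u, v, w N u, N w}. Rewrite as S → β S' and S' → α S' | ε.
For N: α = {S, u}, β = {u w, S, u M}. Rewrite as N → β N' and N' → α N' | ε.

S ::= u S' | v S' | w N u S' | N w S'; M ::= v v | N u M | u N | S v; N ::= u w N' | S N' | u M N'; S' ::= v S' | ε; N' ::= S N' | u N' | ε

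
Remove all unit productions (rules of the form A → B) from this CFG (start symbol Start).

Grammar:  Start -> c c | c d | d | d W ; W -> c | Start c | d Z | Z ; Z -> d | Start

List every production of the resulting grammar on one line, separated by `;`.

Unit pairs: W ⇒* {Start, Z}; Z ⇒* {Start}.
For every A with A ⇒* B via unit rules, add B's non-unit alternatives to A; then delete every rule of the form X → Y.

Start -> c c | c d | d | d W; W -> d | c c | c d | d W | c | Start c | d Z; Z -> d | c c | c d | d W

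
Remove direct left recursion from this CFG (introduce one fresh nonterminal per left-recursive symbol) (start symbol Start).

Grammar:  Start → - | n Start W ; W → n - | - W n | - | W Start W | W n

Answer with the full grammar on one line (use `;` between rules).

Left recursion appears on W.
For W: α = {Start W, n}, β = {n -, - W n, -}. Rewrite as W → β W1 and W1 → α W1 | ε.

Start → - | n Start W; W → n - W1 | - W n W1 | - W1; W1 → Start W W1 | n W1 | epsilon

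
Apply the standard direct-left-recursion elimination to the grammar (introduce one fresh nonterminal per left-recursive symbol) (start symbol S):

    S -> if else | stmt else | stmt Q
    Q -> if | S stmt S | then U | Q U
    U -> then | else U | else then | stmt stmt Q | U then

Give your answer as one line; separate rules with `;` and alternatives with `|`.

Directly left-recursive nonterminals: Q, U.
For Q: α = {U}, β = {if, S stmt S, then U}. Rewrite as Q → β Q' and Q' → α Q' | ε.
For U: α = {then}, β = {then, else U, else then, stmt stmt Q}. Rewrite as U → β U' and U' → α U' | ε.

S -> if else | stmt else | stmt Q; Q -> if Q' | S stmt S Q' | then U Q'; U -> then U' | else U U' | else then U' | stmt stmt Q U'; Q' -> U Q' | ε; U' -> then U' | ε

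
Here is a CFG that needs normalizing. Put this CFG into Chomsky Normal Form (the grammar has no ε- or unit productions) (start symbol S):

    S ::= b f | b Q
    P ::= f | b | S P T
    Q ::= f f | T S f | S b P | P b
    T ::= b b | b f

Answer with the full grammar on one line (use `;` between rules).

S ::= X1 X2 | X1 Q; P ::= f | b | S Y1; Q ::= X2 X2 | T Y2 | S Y3 | P X1; T ::= X1 X1 | X1 X2; X1 ::= b; X2 ::= f; Y1 ::= P T; Y2 ::= S X2; Y3 ::= X1 P

Introduce a nonterminal for each terminal appearing in a rule of length ≥ 2: X1 → b, X2 → f.
Binarize each right-hand side of length ≥ 3 by chaining fresh nonterminals (Y1, Y2, …): affected rules were P → S P T; Q → T S X2; Q → S X1 P.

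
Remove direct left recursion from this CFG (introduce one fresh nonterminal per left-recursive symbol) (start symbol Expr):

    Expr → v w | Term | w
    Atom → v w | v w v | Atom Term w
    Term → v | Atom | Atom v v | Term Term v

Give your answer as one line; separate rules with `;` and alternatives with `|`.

Directly left-recursive nonterminals: Atom, Term.
For Atom: α = {Term w}, β = {v w, v w v}. Rewrite as Atom → β Atom1 and Atom1 → α Atom1 | ε.
For Term: α = {Term v}, β = {v, Atom, Atom v v}. Rewrite as Term → β Term1 and Term1 → α Term1 | ε.

Expr → v w | Term | w; Atom → v w Atom1 | v w v Atom1; Term → v Term1 | Atom Term1 | Atom v v Term1; Atom1 → Term w Atom1 | ε; Term1 → Term v Term1 | ε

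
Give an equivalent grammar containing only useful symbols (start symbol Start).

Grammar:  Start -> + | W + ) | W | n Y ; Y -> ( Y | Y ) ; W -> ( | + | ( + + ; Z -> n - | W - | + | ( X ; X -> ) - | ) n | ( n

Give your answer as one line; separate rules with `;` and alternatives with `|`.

Start -> + | W + ) | W; W -> ( | + | ( + +

Generating nonterminals: {Start, W, X, Z}.
Reachable from Start after that: {Start, W}.
Removed useless symbols: {X, Y, Z} and every production mentioning them.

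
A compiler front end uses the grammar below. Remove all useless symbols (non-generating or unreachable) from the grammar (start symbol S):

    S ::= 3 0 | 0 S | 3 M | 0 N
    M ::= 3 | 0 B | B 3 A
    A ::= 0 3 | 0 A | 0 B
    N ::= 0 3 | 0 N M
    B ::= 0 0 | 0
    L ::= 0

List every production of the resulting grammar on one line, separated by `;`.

Generating nonterminals: {A, B, L, M, N, S}.
Reachable from S after that: {A, B, M, N, S}.
Removed useless symbols: {L} and every production mentioning them.

S ::= 3 0 | 0 S | 3 M | 0 N; M ::= 3 | 0 B | B 3 A; A ::= 0 3 | 0 A | 0 B; N ::= 0 3 | 0 N M; B ::= 0 0 | 0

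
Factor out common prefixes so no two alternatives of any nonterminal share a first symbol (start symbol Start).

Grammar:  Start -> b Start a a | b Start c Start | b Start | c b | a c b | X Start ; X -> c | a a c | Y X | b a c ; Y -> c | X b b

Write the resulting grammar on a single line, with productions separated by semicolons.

Start has alternatives sharing prefix 'b Start': factor to Start → b Start Start1 with Start1 → a a | c Start | ε.

Start -> c b | a c b | X Start | b Start Start1; X -> c | a a c | Y X | b a c; Y -> c | X b b; Start1 -> a a | c Start | ε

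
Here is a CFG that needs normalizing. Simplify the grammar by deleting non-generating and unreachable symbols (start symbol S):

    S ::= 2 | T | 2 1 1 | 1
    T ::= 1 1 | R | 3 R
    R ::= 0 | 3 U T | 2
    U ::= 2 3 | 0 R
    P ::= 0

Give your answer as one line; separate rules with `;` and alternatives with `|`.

Generating nonterminals: {P, R, S, T, U}.
Reachable from S after that: {R, S, T, U}.
Removed useless symbols: {P} and every production mentioning them.

S ::= 2 | T | 2 1 1 | 1; T ::= 1 1 | R | 3 R; R ::= 0 | 3 U T | 2; U ::= 2 3 | 0 R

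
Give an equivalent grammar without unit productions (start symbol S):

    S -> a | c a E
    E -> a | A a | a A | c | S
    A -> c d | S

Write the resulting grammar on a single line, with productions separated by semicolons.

S -> a | c a E; E -> a | A a | a A | c | c a E; A -> a | c a E | c d

Unit pairs: A ⇒* {S}; E ⇒* {S}.
For each unit pair (A, B), copy every non-unit production of B to A, then drop all unit productions.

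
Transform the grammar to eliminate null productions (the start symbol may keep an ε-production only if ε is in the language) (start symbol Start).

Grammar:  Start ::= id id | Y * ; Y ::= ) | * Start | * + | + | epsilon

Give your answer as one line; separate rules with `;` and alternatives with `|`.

Nullable nonterminals: {Y}.
ε ∉ L(G), so no ε-production is kept.
Add the nullable-subset variants: Start → Y * gives Y * | *.

Start ::= id id | Y * | *; Y ::= ) | * Start | * + | +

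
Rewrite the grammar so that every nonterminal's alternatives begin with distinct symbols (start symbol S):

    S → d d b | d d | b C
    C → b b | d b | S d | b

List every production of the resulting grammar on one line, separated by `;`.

S has alternatives sharing prefix 'd d': factor to S → d d S' with S' → b | ε.
C has alternatives sharing prefix 'b': factor to C → b C' with C' → b | ε.

S → b C | d d S'; C → d b | S d | b C'; S' → b | ε; C' → b | ε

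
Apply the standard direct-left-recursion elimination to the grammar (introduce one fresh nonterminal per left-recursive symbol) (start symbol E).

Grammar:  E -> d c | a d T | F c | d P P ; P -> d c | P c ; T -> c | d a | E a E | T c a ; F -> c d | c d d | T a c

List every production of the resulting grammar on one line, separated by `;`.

E -> d c | a d T | F c | d P P; P -> d c P'; T -> c T' | d a T' | E a E T'; F -> c d | c d d | T a c; P' -> c P' | ε; T' -> c a T' | ε

Left recursion appears on P, T.
For P: α = {c}, β = {d c}. Rewrite as P → β P' and P' → α P' | ε.
For T: α = {c a}, β = {c, d a, E a E}. Rewrite as T → β T' and T' → α T' | ε.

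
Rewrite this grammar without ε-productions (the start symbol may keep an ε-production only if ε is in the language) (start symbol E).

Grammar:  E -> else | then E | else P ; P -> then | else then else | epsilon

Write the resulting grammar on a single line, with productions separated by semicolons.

E -> else | then E | else P; P -> then | else then else

The nullable symbols are {P}.
ε ∉ L(G), so no ε-production is kept.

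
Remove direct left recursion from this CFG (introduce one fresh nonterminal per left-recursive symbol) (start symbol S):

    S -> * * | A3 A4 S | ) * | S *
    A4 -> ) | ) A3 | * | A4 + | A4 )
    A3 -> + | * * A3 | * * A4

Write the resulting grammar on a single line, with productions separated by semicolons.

S -> * * S' | A3 A4 S S' | ) * S'; A4 -> ) A4' | ) A3 A4' | * A4'; A3 -> + | * * A3 | * * A4; S' -> * S' | eps; A4' -> + A4' | ) A4' | eps

S, A4 are directly left-recursive.
For S: α = {*}, β = {* *, A3 A4 S, ) *}. Rewrite as S → β S' and S' → α S' | ε.
For A4: α = {+, )}, β = {), ) A3, *}. Rewrite as A4 → β A4' and A4' → α A4' | ε.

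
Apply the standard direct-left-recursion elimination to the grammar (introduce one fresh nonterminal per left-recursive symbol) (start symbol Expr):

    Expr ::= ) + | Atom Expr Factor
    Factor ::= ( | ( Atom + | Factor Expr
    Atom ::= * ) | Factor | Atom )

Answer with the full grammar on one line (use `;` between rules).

Expr ::= ) + | Atom Expr Factor; Factor ::= ( Factor1 | ( Atom + Factor1; Atom ::= * ) Atom1 | Factor Atom1; Factor1 ::= Expr Factor1 | ε; Atom1 ::= ) Atom1 | ε

Directly left-recursive nonterminals: Factor, Atom.
For Factor: α = {Expr}, β = {(, ( Atom +}. Rewrite as Factor → β Factor1 and Factor1 → α Factor1 | ε.
For Atom: α = {)}, β = {* ), Factor}. Rewrite as Atom → β Atom1 and Atom1 → α Atom1 | ε.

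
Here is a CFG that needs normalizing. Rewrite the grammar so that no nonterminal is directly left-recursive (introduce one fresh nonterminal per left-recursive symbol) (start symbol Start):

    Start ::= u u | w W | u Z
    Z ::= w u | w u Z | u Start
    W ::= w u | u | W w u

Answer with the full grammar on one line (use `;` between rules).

Start ::= u u | w W | u Z; Z ::= w u | w u Z | u Start; W ::= w u W1 | u W1; W1 ::= w u W1 | epsilon

Directly left-recursive nonterminal: W.
For W: α = {w u}, β = {w u, u}. Rewrite as W → β W1 and W1 → α W1 | ε.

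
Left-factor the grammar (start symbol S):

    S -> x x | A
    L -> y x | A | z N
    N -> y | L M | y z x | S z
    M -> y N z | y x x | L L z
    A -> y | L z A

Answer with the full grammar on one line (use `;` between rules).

N has alternatives sharing prefix 'y': factor to N → y N' with N' → ε | z x.
M has alternatives sharing prefix 'y': factor to M → y M' with M' → N z | x x.

S -> x x | A; L -> y x | A | z N; N -> L M | S z | y N'; M -> L L z | y M'; A -> y | L z A; N' -> ε | z x; M' -> N z | x x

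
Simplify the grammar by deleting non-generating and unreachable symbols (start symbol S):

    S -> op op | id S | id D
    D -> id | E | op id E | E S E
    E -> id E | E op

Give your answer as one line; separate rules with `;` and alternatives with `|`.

S -> op op | id S | id D; D -> id

Generating nonterminals: {D, S}.
Reachable from S after that: {D, S}.
Removed useless symbols: {E} and every production mentioning them.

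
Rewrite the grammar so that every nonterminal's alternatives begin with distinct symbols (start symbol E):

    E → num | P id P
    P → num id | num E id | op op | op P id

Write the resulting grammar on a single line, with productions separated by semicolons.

E → num | P id P; P → num P' | op P''; P' → id | E id; P'' → op | P id

P has alternatives sharing prefix 'num': factor to P → num P' with P' → id | E id.
P has alternatives sharing prefix 'op': factor to P → op P'' with P'' → op | P id.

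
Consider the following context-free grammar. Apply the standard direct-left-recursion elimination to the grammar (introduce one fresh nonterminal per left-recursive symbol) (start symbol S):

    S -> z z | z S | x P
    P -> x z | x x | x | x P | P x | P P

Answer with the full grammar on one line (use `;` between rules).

S -> z z | z S | x P; P -> x z P' | x x P' | x P' | x P P'; P' -> x P' | P P' | ε

Directly left-recursive nonterminal: P.
For P: α = {x, P}, β = {x z, x x, x, x P}. Rewrite as P → β P' and P' → α P' | ε.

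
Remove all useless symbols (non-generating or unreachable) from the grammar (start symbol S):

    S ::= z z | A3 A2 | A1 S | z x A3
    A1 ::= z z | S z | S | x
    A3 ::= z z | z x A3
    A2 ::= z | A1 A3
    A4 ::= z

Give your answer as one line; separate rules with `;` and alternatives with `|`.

Generating nonterminals: {A1, A2, A3, A4, S}.
Reachable from S after that: {A1, A2, A3, S}.
Removed useless symbols: {A4} and every production mentioning them.

S ::= z z | A3 A2 | A1 S | z x A3; A1 ::= z z | S z | S | x; A3 ::= z z | z x A3; A2 ::= z | A1 A3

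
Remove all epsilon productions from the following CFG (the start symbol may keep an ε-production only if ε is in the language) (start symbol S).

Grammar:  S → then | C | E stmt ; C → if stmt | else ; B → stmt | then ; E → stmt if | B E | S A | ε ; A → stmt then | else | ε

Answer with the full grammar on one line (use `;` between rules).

S → then | C | E stmt | stmt; C → if stmt | else; B → stmt | then; E → stmt if | B E | B | S A | S; A → stmt then | else

Nullable set = {A, E}.
ε ∉ L(G), so no ε-production is kept.
Add the nullable-subset variants: S → E stmt gives E stmt | stmt. E → B E gives B E | B. E → S A gives S A | S.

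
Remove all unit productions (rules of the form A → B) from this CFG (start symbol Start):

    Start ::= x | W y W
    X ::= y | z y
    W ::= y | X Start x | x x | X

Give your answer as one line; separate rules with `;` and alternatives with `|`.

Start ::= x | W y W; X ::= y | z y; W ::= y | z y | X Start x | x x

Unit pairs: W ⇒* {X}.
For every A with A ⇒* B via unit rules, add B's non-unit alternatives to A; then delete every rule of the form X → Y.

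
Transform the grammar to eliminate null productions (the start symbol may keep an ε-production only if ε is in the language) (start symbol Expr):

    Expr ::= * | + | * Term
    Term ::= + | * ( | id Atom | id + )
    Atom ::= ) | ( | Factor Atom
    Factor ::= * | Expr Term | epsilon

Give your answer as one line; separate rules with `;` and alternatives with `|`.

Nullable nonterminals: {Factor}.
ε ∉ L(G), so no ε-production is kept.

Expr ::= * | + | * Term; Term ::= + | * ( | id Atom | id + ); Atom ::= ) | ( | Factor Atom; Factor ::= * | Expr Term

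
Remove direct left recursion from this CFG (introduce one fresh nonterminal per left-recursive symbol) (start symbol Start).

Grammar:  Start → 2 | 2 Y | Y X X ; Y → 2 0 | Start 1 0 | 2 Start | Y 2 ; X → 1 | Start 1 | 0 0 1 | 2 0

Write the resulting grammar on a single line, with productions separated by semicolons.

Y is directly left-recursive.
For Y: α = {2}, β = {2 0, Start 1 0, 2 Start}. Rewrite as Y → β Y1 and Y1 → α Y1 | ε.

Start → 2 | 2 Y | Y X X; Y → 2 0 Y1 | Start 1 0 Y1 | 2 Start Y1; X → 1 | Start 1 | 0 0 1 | 2 0; Y1 → 2 Y1 | eps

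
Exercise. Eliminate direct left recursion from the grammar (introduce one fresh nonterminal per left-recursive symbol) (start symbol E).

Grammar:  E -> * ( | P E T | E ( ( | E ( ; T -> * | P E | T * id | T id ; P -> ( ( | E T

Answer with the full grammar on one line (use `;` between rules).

E, T are directly left-recursive.
For E: α = {( (, (}, β = {* (, P E T}. Rewrite as E → β E' and E' → α E' | ε.
For T: α = {* id, id}, β = {*, P E}. Rewrite as T → β T' and T' → α T' | ε.

E -> * ( E' | P E T E'; T -> * T' | P E T'; P -> ( ( | E T; E' -> ( ( E' | ( E' | epsilon; T' -> * id T' | id T' | epsilon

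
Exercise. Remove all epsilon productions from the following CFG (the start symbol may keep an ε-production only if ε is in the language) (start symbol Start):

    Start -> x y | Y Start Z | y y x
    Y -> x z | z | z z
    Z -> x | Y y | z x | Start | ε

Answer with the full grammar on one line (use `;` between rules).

Start -> x y | Y Start Z | Y Start | y y x; Y -> x z | z | z z; Z -> x | Y y | z x | Start

Nullable set = {Z}.
ε ∉ L(G), so no ε-production is kept.
Expand every rule over subsets of its nullable positions: Start → Y Start Z gives Y Start Z | Y Start.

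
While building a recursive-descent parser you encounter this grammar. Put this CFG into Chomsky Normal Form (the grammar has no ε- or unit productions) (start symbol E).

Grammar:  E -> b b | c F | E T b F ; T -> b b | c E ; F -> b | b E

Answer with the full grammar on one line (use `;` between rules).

Introduce a nonterminal for each terminal appearing in a rule of length ≥ 2: X1 → b, X2 → c.
Binarize each right-hand side of length ≥ 3 by chaining fresh nonterminals (Y1, Y2, …): affected rules were E → E T X1 F.

E -> X1 X1 | X2 F | E Y1; T -> X1 X1 | X2 E; F -> b | X1 E; X1 -> b; X2 -> c; Y1 -> T Y2; Y2 -> X1 F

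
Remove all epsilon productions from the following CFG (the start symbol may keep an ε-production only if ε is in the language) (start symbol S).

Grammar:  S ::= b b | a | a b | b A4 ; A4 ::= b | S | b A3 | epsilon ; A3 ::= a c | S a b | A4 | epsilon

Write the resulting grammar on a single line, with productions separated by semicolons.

The nullable symbols are {A3, A4}.
ε ∉ L(G), so no ε-production is kept.
Expand every rule over subsets of its nullable positions: S → b A4 gives b A4 | b.

S ::= b b | a | a b | b A4 | b; A4 ::= b | S | b A3; A3 ::= a c | S a b | A4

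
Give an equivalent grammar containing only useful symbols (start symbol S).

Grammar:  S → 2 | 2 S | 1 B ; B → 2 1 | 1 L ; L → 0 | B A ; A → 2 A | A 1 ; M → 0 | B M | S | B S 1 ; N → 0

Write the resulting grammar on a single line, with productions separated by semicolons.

S → 2 | 2 S | 1 B; B → 2 1 | 1 L; L → 0

Generating nonterminals: {B, L, M, N, S}.
Reachable from S after that: {B, L, S}.
Removed useless symbols: {A, M, N} and every production mentioning them.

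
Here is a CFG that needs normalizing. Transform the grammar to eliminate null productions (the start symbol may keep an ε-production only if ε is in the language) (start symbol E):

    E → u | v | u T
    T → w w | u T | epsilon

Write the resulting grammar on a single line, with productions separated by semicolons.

Nullable nonterminals: {T}.
ε ∉ L(G), so no ε-production is kept.
For each production, add variants omitting each subset of nullable occurrences: T → u T gives u T | u.

E → u | v | u T; T → w w | u T | u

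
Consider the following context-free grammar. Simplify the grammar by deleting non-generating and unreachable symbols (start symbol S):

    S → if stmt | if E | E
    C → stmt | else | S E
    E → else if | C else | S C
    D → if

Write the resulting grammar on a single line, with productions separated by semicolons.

S → if stmt | if E | E; C → stmt | else | S E; E → else if | C else | S C

Generating nonterminals: {C, D, E, S}.
Reachable from S after that: {C, E, S}.
Removed useless symbols: {D} and every production mentioning them.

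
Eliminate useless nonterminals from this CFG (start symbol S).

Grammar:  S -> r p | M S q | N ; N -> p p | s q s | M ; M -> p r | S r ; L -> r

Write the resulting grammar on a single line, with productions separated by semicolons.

S -> r p | M S q | N; N -> p p | s q s | M; M -> p r | S r

Generating nonterminals: {L, M, N, S}.
Reachable from S after that: {M, N, S}.
Removed useless symbols: {L} and every production mentioning them.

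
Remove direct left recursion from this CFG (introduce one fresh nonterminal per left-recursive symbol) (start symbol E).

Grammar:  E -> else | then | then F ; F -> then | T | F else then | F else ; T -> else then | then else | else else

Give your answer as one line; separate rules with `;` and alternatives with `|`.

E -> else | then | then F; F -> then F' | T F'; T -> else then | then else | else else; F' -> else then F' | else F' | epsilon

F is directly left-recursive.
For F: α = {else then, else}, β = {then, T}. Rewrite as F → β F' and F' → α F' | ε.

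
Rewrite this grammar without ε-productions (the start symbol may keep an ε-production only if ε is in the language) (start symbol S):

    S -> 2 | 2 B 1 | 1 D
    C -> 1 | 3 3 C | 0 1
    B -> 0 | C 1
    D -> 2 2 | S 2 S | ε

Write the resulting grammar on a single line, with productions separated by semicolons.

S -> 2 | 2 B 1 | 1 D | 1; C -> 1 | 3 3 C | 0 1; B -> 0 | C 1; D -> 2 2 | S 2 S

Nullable nonterminals: {D}.
ε ∉ L(G), so no ε-production is kept.
For each production, add variants omitting each subset of nullable occurrences: S → 1 D gives 1 D | 1.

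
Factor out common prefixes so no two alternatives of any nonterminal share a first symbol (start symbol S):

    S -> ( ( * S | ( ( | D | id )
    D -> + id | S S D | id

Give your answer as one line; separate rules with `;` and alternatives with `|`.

S has alternatives sharing prefix '( (': factor to S → ( ( S' with S' → * S | ε.

S -> D | id ) | ( ( S'; D -> + id | S S D | id; S' -> * S | ε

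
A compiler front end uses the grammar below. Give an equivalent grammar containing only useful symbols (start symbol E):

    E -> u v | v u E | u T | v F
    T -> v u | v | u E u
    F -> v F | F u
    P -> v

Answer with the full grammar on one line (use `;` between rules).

Generating nonterminals: {E, P, T}.
Reachable from E after that: {E, T}.
Removed useless symbols: {F, P} and every production mentioning them.

E -> u v | v u E | u T; T -> v u | v | u E u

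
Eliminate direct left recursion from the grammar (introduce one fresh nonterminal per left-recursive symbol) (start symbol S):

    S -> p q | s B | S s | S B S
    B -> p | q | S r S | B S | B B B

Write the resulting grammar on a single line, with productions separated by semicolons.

S -> p q S' | s B S'; B -> p B' | q B' | S r S B'; S' -> s S' | B S S' | ε; B' -> S B' | B B B' | ε

Left recursion appears on S, B.
For S: α = {s, B S}, β = {p q, s B}. Rewrite as S → β S' and S' → α S' | ε.
For B: α = {S, B B}, β = {p, q, S r S}. Rewrite as B → β B' and B' → α B' | ε.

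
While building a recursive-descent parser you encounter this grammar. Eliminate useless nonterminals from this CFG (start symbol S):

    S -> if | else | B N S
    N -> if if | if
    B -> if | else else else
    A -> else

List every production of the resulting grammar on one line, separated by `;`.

Generating nonterminals: {A, B, N, S}.
Reachable from S after that: {B, N, S}.
Removed useless symbols: {A} and every production mentioning them.

S -> if | else | B N S; N -> if if | if; B -> if | else else else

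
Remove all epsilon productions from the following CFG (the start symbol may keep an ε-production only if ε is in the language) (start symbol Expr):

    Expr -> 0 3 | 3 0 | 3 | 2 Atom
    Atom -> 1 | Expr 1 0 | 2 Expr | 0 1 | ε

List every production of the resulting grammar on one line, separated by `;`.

Expr -> 0 3 | 3 0 | 3 | 2 Atom | 2; Atom -> 1 | Expr 1 0 | 2 Expr | 0 1

Nullable set = {Atom}.
ε ∉ L(G), so no ε-production is kept.
For each production, add variants omitting each subset of nullable occurrences: Expr → 2 Atom gives 2 Atom | 2.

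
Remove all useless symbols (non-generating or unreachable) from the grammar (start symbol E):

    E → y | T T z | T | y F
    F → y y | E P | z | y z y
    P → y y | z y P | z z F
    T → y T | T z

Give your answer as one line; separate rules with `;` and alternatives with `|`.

Generating nonterminals: {E, F, P}.
Reachable from E after that: {E, F, P}.
Removed useless symbols: {T} and every production mentioning them.

E → y | y F; F → y y | E P | z | y z y; P → y y | z y P | z z F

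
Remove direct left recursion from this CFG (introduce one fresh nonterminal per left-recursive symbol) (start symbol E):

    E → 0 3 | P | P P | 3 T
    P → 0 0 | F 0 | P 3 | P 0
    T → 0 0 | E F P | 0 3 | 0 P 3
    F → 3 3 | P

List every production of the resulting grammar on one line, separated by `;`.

P is directly left-recursive.
For P: α = {3, 0}, β = {0 0, F 0}. Rewrite as P → β P' and P' → α P' | ε.

E → 0 3 | P | P P | 3 T; P → 0 0 P' | F 0 P'; T → 0 0 | E F P | 0 3 | 0 P 3; F → 3 3 | P; P' → 3 P' | 0 P' | ε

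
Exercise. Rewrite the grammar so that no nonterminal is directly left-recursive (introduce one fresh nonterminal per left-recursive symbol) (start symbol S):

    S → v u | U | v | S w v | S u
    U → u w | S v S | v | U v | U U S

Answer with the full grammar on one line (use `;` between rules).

S → v u S' | U S' | v S'; U → u w U' | S v S U' | v U'; S' → w v S' | u S' | ε; U' → v U' | U S U' | ε

S, U are directly left-recursive.
For S: α = {w v, u}, β = {v u, U, v}. Rewrite as S → β S' and S' → α S' | ε.
For U: α = {v, U S}, β = {u w, S v S, v}. Rewrite as U → β U' and U' → α U' | ε.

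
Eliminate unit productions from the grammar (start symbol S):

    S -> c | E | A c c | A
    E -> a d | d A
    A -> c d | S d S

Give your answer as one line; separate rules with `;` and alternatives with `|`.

Unit pairs: S ⇒* {A, E}.
Replace each nonterminal's rules with the union of the non-unit rules of every nonterminal it unit-derives.

S -> a d | d A | c | A c c | c d | S d S; E -> a d | d A; A -> c d | S d S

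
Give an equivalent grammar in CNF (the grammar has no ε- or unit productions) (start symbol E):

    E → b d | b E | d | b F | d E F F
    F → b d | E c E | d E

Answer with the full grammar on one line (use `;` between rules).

Introduce a nonterminal for each terminal appearing in a rule of length ≥ 2: X1 → b, X2 → d, X3 → c.
Binarize each right-hand side of length ≥ 3 by chaining fresh nonterminals (Y1, Y2, …): affected rules were E → X2 E F F; F → E X3 E.

E → X1 X2 | X1 E | d | X1 F | X2 Y1; F → X1 X2 | E Y3 | X2 E; X1 → b; X2 → d; X3 → c; Y1 → E Y2; Y2 → F F; Y3 → X3 E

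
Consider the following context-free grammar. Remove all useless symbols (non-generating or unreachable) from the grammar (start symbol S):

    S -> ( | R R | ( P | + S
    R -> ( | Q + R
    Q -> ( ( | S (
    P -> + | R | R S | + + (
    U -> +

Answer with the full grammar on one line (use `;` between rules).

S -> ( | R R | ( P | + S; R -> ( | Q + R; Q -> ( ( | S (; P -> + | R | R S | + + (

Generating nonterminals: {P, Q, R, S, U}.
Reachable from S after that: {P, Q, R, S}.
Removed useless symbols: {U} and every production mentioning them.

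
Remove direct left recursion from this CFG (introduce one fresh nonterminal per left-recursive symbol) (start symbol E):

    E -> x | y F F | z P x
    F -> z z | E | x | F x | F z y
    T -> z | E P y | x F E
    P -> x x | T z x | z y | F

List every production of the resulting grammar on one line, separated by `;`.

F is directly left-recursive.
For F: α = {x, z y}, β = {z z, E, x}. Rewrite as F → β F' and F' → α F' | ε.

E -> x | y F F | z P x; F -> z z F' | E F' | x F'; T -> z | E P y | x F E; P -> x x | T z x | z y | F; F' -> x F' | z y F' | epsilon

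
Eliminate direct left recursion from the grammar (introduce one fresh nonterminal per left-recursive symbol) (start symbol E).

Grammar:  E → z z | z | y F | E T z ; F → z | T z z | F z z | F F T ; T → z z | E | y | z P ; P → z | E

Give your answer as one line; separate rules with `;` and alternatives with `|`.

E → z z E' | z E' | y F E'; F → z F' | T z z F'; T → z z | E | y | z P; P → z | E; E' → T z E' | eps; F' → z z F' | F T F' | eps

Directly left-recursive nonterminals: E, F.
For E: α = {T z}, β = {z z, z, y F}. Rewrite as E → β E' and E' → α E' | ε.
For F: α = {z z, F T}, β = {z, T z z}. Rewrite as F → β F' and F' → α F' | ε.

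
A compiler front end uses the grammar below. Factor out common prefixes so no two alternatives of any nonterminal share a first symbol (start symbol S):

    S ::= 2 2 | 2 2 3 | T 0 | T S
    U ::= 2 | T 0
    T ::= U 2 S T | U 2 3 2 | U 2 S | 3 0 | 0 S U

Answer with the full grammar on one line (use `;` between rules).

S ::= 2 2 S' | T S''; U ::= 2 | T 0; T ::= 3 0 | 0 S U | U 2 T'; S' ::= eps | 3; S'' ::= 0 | S; T' ::= 3 2 | S T''; T'' ::= T | eps

S has alternatives sharing prefix '2 2': factor to S → 2 2 S' with S' → ε | 3.
S has alternatives sharing prefix 'T': factor to S → T S'' with S'' → 0 | S.
T has alternatives sharing prefix 'U 2': factor to T → U 2 T' with T' → S T | 3 2 | S.
T' has alternatives sharing prefix 'S': factor to T' → S T'' with T'' → T | ε.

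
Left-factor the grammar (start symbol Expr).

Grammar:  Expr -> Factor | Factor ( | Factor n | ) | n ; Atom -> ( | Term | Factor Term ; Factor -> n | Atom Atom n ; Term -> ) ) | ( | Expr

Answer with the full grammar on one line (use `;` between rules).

Expr -> ) | n | Factor Expr1; Atom -> ( | Term | Factor Term; Factor -> n | Atom Atom n; Term -> ) ) | ( | Expr; Expr1 -> eps | ( | n

Expr has alternatives sharing prefix 'Factor': factor to Expr → Factor Expr1 with Expr1 → ε | ( | n.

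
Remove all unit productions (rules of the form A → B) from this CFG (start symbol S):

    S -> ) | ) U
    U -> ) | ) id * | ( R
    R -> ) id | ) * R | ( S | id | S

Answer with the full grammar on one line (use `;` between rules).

Unit pairs: R ⇒* {S}.
For each unit pair (A, B), copy every non-unit production of B to A, then drop all unit productions.

S -> ) | ) U; U -> ) | ) id * | ( R; R -> ) | ) U | ) id | ) * R | ( S | id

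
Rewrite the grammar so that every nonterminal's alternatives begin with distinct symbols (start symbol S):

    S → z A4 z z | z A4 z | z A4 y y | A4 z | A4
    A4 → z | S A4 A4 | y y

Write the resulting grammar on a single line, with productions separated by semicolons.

S has alternatives sharing prefix 'z A4': factor to S → z A4 S' with S' → z z | z | y y.
S has alternatives sharing prefix 'A4': factor to S → A4 S'' with S'' → z | ε.
S' has alternatives sharing prefix 'z': factor to S' → z S''' with S''' → z | ε.

S → z A4 S' | A4 S''; A4 → z | S A4 A4 | y y; S' → y y | z S'''; S'' → z | ε; S''' → z | ε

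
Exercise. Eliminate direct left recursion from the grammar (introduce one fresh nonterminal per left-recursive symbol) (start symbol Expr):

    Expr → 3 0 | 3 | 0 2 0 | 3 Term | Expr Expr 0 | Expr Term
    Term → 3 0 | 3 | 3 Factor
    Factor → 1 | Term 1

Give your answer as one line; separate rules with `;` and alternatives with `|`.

Expr is directly left-recursive.
For Expr: α = {Expr 0, Term}, β = {3 0, 3, 0 2 0, 3 Term}. Rewrite as Expr → β Expr1 and Expr1 → α Expr1 | ε.

Expr → 3 0 Expr1 | 3 Expr1 | 0 2 0 Expr1 | 3 Term Expr1; Term → 3 0 | 3 | 3 Factor; Factor → 1 | Term 1; Expr1 → Expr 0 Expr1 | Term Expr1 | ε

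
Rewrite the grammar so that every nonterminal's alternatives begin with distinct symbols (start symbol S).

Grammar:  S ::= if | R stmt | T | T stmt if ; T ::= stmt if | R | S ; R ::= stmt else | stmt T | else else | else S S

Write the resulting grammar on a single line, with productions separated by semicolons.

S has alternatives sharing prefix 'T': factor to S → T S' with S' → ε | stmt if.
R has alternatives sharing prefix 'stmt': factor to R → stmt R' with R' → else | T.
R has alternatives sharing prefix 'else': factor to R → else R'' with R'' → else | S S.

S ::= if | R stmt | T S'; T ::= stmt if | R | S; R ::= stmt R' | else R''; S' ::= ε | stmt if; R' ::= else | T; R'' ::= else | S S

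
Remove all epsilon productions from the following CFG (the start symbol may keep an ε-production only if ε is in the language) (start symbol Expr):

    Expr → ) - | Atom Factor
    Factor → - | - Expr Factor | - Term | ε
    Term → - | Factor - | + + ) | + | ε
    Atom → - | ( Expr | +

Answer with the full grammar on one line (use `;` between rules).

Expr → ) - | Atom Factor | Atom; Factor → - | - Expr Factor | - Expr | - Term; Term → - | Factor - | + + ) | +; Atom → - | ( Expr | +

The nullable symbols are {Factor, Term}.
ε ∉ L(G), so no ε-production is kept.
Expand every rule over subsets of its nullable positions: Expr → Atom Factor gives Atom Factor | Atom. Factor → - Expr Factor gives - Expr Factor | - Expr.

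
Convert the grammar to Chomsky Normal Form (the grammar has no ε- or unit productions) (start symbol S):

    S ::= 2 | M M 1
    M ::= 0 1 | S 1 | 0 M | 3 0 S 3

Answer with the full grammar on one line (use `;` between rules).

S ::= 2 | M Y1; M ::= X2 X1 | S X1 | X2 M | X3 Y2; X1 ::= 1; X2 ::= 0; X3 ::= 3; Y1 ::= M X1; Y2 ::= X2 Y3; Y3 ::= S X3

Introduce a nonterminal for each terminal appearing in a rule of length ≥ 2: X1 → 1, X2 → 0, X3 → 3.
Binarize each right-hand side of length ≥ 3 by chaining fresh nonterminals (Y1, Y2, …): affected rules were S → M M X1; M → X3 X2 S X3.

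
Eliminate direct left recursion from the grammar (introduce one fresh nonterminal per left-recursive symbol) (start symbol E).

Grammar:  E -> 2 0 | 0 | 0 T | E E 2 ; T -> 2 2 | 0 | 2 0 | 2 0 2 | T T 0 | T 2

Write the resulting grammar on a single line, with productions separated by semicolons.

E -> 2 0 E' | 0 E' | 0 T E'; T -> 2 2 T' | 0 T' | 2 0 T' | 2 0 2 T'; E' -> E 2 E' | ε; T' -> T 0 T' | 2 T' | ε

E, T are directly left-recursive.
For E: α = {E 2}, β = {2 0, 0, 0 T}. Rewrite as E → β E' and E' → α E' | ε.
For T: α = {T 0, 2}, β = {2 2, 0, 2 0, 2 0 2}. Rewrite as T → β T' and T' → α T' | ε.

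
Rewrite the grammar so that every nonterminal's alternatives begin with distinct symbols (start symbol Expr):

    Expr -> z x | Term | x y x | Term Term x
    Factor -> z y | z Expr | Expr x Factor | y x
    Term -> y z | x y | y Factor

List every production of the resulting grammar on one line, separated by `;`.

Expr has alternatives sharing prefix 'Term': factor to Expr → Term Expr1 with Expr1 → ε | Term x.
Factor has alternatives sharing prefix 'z': factor to Factor → z Factor1 with Factor1 → y | Expr.
Term has alternatives sharing prefix 'y': factor to Term → y Term1 with Term1 → z | Factor.

Expr -> z x | x y x | Term Expr1; Factor -> Expr x Factor | y x | z Factor1; Term -> x y | y Term1; Expr1 -> ε | Term x; Factor1 -> y | Expr; Term1 -> z | Factor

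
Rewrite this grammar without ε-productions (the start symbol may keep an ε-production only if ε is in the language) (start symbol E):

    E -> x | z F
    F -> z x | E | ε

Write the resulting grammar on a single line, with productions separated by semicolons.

Nullable set = {F}.
ε ∉ L(G), so no ε-production is kept.
For each production, add variants omitting each subset of nullable occurrences: E → z F gives z F | z.

E -> x | z F | z; F -> z x | E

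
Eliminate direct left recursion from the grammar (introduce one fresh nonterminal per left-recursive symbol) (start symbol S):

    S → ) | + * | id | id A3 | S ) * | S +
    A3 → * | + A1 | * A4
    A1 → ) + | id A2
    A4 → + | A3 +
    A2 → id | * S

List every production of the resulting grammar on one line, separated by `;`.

S → ) S' | + * S' | id S' | id A3 S'; A3 → * | + A1 | * A4; A1 → ) + | id A2; A4 → + | A3 +; A2 → id | * S; S' → ) * S' | + S' | eps

S is directly left-recursive.
For S: α = {) *, +}, β = {), + *, id, id A3}. Rewrite as S → β S' and S' → α S' | ε.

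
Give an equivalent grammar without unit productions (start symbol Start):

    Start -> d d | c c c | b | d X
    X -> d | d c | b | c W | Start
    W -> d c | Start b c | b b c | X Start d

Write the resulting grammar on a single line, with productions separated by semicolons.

Start -> d d | c c c | b | d X; X -> d d | c c c | b | d X | d | d c | c W; W -> d c | Start b c | b b c | X Start d

Unit pairs: X ⇒* {Start}.
For each unit pair (A, B), copy every non-unit production of B to A, then drop all unit productions.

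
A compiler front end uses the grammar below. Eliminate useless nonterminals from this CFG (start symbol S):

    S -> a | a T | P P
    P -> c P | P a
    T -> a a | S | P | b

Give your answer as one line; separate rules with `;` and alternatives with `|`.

Generating nonterminals: {S, T}.
Reachable from S after that: {S, T}.
Removed useless symbols: {P} and every production mentioning them.

S -> a | a T; T -> a a | S | b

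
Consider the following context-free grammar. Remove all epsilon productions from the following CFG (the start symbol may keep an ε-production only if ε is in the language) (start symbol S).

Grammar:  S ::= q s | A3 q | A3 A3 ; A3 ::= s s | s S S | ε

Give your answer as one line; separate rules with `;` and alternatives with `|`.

The nullable symbols are {A3, S}.
ε ∈ L(G) since S is nullable, so keep S → ε.
Add the nullable-subset variants: S → A3 q gives A3 q | q. S → A3 A3 gives A3 A3 | A3. A3 → s S S gives s S S | s S | s.

S ::= q s | A3 q | q | A3 A3 | A3 | ε; A3 ::= s s | s S S | s S | s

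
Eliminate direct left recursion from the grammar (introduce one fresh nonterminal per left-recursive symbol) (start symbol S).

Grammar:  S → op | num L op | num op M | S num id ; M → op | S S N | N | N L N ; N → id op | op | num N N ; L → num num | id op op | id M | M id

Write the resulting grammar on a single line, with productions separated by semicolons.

Left recursion appears on S.
For S: α = {num id}, β = {op, num L op, num op M}. Rewrite as S → β S' and S' → α S' | ε.

S → op S' | num L op S' | num op M S'; M → op | S S N | N | N L N; N → id op | op | num N N; L → num num | id op op | id M | M id; S' → num id S' | ε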